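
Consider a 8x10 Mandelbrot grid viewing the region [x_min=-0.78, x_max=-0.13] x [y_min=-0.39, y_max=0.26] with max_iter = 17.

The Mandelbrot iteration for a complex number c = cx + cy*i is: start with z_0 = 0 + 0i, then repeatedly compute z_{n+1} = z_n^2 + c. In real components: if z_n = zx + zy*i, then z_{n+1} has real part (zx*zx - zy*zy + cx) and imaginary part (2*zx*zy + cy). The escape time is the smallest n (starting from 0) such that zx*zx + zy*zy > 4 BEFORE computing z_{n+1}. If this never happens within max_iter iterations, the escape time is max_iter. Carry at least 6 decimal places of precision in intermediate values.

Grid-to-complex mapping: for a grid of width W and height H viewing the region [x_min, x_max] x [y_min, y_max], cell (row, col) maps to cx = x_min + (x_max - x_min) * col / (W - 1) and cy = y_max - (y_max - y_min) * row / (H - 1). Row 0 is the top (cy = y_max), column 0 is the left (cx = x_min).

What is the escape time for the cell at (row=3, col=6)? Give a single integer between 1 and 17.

z_0 = 0 + 0i, c = -0.2229 + 0.0433i
Iter 1: z = -0.2229 + 0.0433i, |z|^2 = 0.0515
Iter 2: z = -0.1751 + 0.0240i, |z|^2 = 0.0312
Iter 3: z = -0.1928 + 0.0349i, |z|^2 = 0.0384
Iter 4: z = -0.1869 + 0.0299i, |z|^2 = 0.0358
Iter 5: z = -0.1888 + 0.0322i, |z|^2 = 0.0367
Iter 6: z = -0.1882 + 0.0312i, |z|^2 = 0.0364
Iter 7: z = -0.1884 + 0.0316i, |z|^2 = 0.0365
Iter 8: z = -0.1884 + 0.0314i, |z|^2 = 0.0365
Iter 9: z = -0.1884 + 0.0315i, |z|^2 = 0.0365
Iter 10: z = -0.1884 + 0.0315i, |z|^2 = 0.0365
Iter 11: z = -0.1884 + 0.0315i, |z|^2 = 0.0365
Iter 12: z = -0.1884 + 0.0315i, |z|^2 = 0.0365
Iter 13: z = -0.1884 + 0.0315i, |z|^2 = 0.0365
Iter 14: z = -0.1884 + 0.0315i, |z|^2 = 0.0365
Iter 15: z = -0.1884 + 0.0315i, |z|^2 = 0.0365
Iter 16: z = -0.1884 + 0.0315i, |z|^2 = 0.0365

Answer: 17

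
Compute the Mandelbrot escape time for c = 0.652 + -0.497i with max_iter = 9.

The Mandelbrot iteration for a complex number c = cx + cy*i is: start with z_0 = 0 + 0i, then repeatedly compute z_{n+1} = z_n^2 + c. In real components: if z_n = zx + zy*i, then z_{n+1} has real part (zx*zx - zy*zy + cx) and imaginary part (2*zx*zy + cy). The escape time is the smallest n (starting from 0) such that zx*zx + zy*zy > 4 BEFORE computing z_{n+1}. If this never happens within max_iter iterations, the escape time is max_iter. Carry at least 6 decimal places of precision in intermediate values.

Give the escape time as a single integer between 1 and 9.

Answer: 3

Derivation:
z_0 = 0 + 0i, c = 0.6520 + -0.4970i
Iter 1: z = 0.6520 + -0.4970i, |z|^2 = 0.6721
Iter 2: z = 0.8301 + -1.1451i, |z|^2 = 2.0003
Iter 3: z = 0.0298 + -2.3981i, |z|^2 = 5.7516
Escaped at iteration 3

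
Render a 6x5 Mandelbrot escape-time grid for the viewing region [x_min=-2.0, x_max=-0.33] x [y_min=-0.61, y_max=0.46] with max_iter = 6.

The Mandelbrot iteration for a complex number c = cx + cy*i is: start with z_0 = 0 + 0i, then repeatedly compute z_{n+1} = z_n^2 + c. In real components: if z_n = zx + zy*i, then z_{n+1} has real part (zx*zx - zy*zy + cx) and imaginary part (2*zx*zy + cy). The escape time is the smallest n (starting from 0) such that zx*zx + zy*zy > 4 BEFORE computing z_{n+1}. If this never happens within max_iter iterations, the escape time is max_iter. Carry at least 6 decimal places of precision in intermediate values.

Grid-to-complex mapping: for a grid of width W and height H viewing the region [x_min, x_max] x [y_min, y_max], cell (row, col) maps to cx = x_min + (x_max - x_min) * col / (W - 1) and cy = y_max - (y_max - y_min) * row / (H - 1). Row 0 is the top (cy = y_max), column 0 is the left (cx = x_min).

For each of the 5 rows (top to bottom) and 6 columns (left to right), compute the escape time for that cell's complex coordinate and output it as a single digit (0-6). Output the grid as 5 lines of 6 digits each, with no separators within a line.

(row=0, col=0): c = -2.0000 + 0.4600i → escape time 1
(row=0, col=1): c = -1.6660 + 0.4600i → escape time 3
(row=0, col=2): c = -1.3320 + 0.4600i → escape time 4
(row=0, col=3): c = -0.9980 + 0.4600i → escape time 5
(row=0, col=4): c = -0.6640 + 0.4600i → escape time 6
(row=0, col=5): c = -0.3300 + 0.4600i → escape time 6
(row=1, col=0): c = -2.0000 + 0.1925i → escape time 1
(row=1, col=1): c = -1.6660 + 0.1925i → escape time 4
(row=1, col=2): c = -1.3320 + 0.1925i → escape time 6
(row=1, col=3): c = -0.9980 + 0.1925i → escape time 6
(row=1, col=4): c = -0.6640 + 0.1925i → escape time 6
(row=1, col=5): c = -0.3300 + 0.1925i → escape time 6
(row=2, col=0): c = -2.0000 + -0.0750i → escape time 1
(row=2, col=1): c = -1.6660 + -0.0750i → escape time 6
(row=2, col=2): c = -1.3320 + -0.0750i → escape time 6
(row=2, col=3): c = -0.9980 + -0.0750i → escape time 6
(row=2, col=4): c = -0.6640 + -0.0750i → escape time 6
(row=2, col=5): c = -0.3300 + -0.0750i → escape time 6
(row=3, col=0): c = -2.0000 + -0.3425i → escape time 1
(row=3, col=1): c = -1.6660 + -0.3425i → escape time 4
(row=3, col=2): c = -1.3320 + -0.3425i → escape time 6
(row=3, col=3): c = -0.9980 + -0.3425i → escape time 6
(row=3, col=4): c = -0.6640 + -0.3425i → escape time 6
(row=3, col=5): c = -0.3300 + -0.3425i → escape time 6
(row=4, col=0): c = -2.0000 + -0.6100i → escape time 1
(row=4, col=1): c = -1.6660 + -0.6100i → escape time 3
(row=4, col=2): c = -1.3320 + -0.6100i → escape time 3
(row=4, col=3): c = -0.9980 + -0.6100i → escape time 4
(row=4, col=4): c = -0.6640 + -0.6100i → escape time 6
(row=4, col=5): c = -0.3300 + -0.6100i → escape time 6

Answer: 134566
146666
166666
146666
133466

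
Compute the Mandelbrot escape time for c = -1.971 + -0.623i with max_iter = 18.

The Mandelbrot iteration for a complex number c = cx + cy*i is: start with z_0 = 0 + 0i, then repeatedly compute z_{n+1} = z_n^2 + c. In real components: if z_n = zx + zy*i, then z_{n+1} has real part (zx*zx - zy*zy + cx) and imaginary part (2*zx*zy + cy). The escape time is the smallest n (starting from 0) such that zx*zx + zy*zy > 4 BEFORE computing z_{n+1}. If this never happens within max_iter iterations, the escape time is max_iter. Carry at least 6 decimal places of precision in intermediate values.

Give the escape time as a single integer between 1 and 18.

z_0 = 0 + 0i, c = -1.9710 + -0.6230i
Iter 1: z = -1.9710 + -0.6230i, |z|^2 = 4.2730
Escaped at iteration 1

Answer: 1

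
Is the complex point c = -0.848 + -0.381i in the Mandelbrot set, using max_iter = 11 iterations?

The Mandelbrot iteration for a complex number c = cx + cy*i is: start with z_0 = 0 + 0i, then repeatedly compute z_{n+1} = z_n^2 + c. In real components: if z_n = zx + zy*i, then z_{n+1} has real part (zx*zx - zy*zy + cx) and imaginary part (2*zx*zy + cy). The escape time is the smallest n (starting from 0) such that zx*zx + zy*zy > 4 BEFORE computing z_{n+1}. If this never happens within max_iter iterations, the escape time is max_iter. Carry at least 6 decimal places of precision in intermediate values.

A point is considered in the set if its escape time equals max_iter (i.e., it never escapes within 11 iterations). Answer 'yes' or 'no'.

Answer: no

Derivation:
z_0 = 0 + 0i, c = -0.8480 + -0.3810i
Iter 1: z = -0.8480 + -0.3810i, |z|^2 = 0.8643
Iter 2: z = -0.2741 + 0.2652i, |z|^2 = 0.1454
Iter 3: z = -0.8432 + -0.5263i, |z|^2 = 0.9880
Iter 4: z = -0.4140 + 0.5066i, |z|^2 = 0.4281
Iter 5: z = -0.9333 + -0.8005i, |z|^2 = 1.5118
Iter 6: z = -0.6179 + 1.1132i, |z|^2 = 1.6210
Iter 7: z = -1.7055 + -1.7567i, |z|^2 = 5.9946
Escaped at iteration 7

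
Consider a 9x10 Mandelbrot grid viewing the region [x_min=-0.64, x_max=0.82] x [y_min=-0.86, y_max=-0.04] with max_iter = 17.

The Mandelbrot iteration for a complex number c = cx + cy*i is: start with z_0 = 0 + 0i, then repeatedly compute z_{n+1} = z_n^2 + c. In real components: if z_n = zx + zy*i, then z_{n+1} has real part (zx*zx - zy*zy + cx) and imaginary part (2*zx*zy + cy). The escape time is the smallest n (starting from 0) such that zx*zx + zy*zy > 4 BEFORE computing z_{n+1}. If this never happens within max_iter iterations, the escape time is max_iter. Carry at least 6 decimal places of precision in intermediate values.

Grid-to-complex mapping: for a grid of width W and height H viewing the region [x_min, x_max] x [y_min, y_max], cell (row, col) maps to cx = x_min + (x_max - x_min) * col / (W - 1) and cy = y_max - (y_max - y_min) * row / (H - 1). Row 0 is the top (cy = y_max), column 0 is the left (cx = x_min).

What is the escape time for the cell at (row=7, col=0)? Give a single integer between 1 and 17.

Answer: 8

Derivation:
z_0 = 0 + 0i, c = -0.6400 + -0.6778i
Iter 1: z = -0.6400 + -0.6778i, |z|^2 = 0.8690
Iter 2: z = -0.6898 + 0.1898i, |z|^2 = 0.5118
Iter 3: z = -0.2002 + -0.9396i, |z|^2 = 0.9229
Iter 4: z = -1.4827 + -0.3015i, |z|^2 = 2.2894
Iter 5: z = 1.4676 + 0.2164i, |z|^2 = 2.2007
Iter 6: z = 1.4670 + -0.0425i, |z|^2 = 2.1539
Iter 7: z = 1.5103 + -0.8025i, |z|^2 = 2.9250
Iter 8: z = 0.9968 + -3.1019i, |z|^2 = 10.6154
Escaped at iteration 8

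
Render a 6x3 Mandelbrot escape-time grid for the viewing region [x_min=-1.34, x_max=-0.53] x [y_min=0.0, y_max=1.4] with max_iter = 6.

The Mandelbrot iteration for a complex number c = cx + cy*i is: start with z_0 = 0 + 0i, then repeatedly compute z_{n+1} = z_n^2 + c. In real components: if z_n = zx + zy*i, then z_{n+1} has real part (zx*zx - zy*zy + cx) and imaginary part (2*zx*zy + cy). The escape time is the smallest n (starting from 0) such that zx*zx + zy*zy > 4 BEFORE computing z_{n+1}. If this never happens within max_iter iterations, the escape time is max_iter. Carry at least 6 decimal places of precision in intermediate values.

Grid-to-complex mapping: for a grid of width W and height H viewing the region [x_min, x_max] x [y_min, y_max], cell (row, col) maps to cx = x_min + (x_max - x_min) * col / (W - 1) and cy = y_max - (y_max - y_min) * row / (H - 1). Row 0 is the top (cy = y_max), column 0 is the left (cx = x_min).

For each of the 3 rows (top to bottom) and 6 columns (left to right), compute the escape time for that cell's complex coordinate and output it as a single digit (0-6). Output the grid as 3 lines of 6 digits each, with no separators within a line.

(row=0, col=0): c = -1.3400 + 1.4000i → escape time 2
(row=0, col=1): c = -1.1780 + 1.4000i → escape time 2
(row=0, col=2): c = -1.0160 + 1.4000i → escape time 2
(row=0, col=3): c = -0.8540 + 1.4000i → escape time 2
(row=0, col=4): c = -0.6920 + 1.4000i → escape time 2
(row=0, col=5): c = -0.5300 + 1.4000i → escape time 2
(row=1, col=0): c = -1.3400 + 0.7000i → escape time 3
(row=1, col=1): c = -1.1780 + 0.7000i → escape time 3
(row=1, col=2): c = -1.0160 + 0.7000i → escape time 4
(row=1, col=3): c = -0.8540 + 0.7000i → escape time 4
(row=1, col=4): c = -0.6920 + 0.7000i → escape time 5
(row=1, col=5): c = -0.5300 + 0.7000i → escape time 6
(row=2, col=0): c = -1.3400 + 0.0000i → escape time 6
(row=2, col=1): c = -1.1780 + 0.0000i → escape time 6
(row=2, col=2): c = -1.0160 + 0.0000i → escape time 6
(row=2, col=3): c = -0.8540 + 0.0000i → escape time 6
(row=2, col=4): c = -0.6920 + 0.0000i → escape time 6
(row=2, col=5): c = -0.5300 + 0.0000i → escape time 6

Answer: 222222
334456
666666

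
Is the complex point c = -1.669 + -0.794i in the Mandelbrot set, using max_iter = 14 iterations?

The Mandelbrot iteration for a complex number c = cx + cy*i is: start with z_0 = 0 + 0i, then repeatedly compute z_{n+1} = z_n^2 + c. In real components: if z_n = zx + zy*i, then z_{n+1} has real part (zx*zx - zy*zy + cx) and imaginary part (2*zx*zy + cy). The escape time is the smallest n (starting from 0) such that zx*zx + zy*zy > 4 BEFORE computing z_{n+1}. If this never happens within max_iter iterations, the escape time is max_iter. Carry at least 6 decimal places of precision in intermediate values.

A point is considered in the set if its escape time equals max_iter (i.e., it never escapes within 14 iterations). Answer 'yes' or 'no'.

z_0 = 0 + 0i, c = -1.6690 + -0.7940i
Iter 1: z = -1.6690 + -0.7940i, |z|^2 = 3.4160
Iter 2: z = 0.4861 + 1.8564i, |z|^2 = 3.6824
Iter 3: z = -4.8788 + 1.0109i, |z|^2 = 24.8245
Escaped at iteration 3

Answer: no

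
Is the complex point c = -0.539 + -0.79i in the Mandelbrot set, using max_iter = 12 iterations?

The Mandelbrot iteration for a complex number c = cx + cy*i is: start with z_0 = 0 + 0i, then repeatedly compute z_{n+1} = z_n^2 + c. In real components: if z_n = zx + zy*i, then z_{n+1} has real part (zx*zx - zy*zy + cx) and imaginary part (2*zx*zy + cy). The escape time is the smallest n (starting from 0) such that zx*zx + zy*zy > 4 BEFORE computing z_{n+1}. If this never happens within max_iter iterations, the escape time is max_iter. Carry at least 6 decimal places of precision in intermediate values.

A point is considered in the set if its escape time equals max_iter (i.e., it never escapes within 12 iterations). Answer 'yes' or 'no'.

z_0 = 0 + 0i, c = -0.5390 + -0.7900i
Iter 1: z = -0.5390 + -0.7900i, |z|^2 = 0.9146
Iter 2: z = -0.8726 + 0.0616i, |z|^2 = 0.7652
Iter 3: z = 0.2186 + -0.8975i, |z|^2 = 0.8534
Iter 4: z = -1.2968 + -1.1824i, |z|^2 = 3.0797
Iter 5: z = -0.2554 + 2.2766i, |z|^2 = 5.2483
Escaped at iteration 5

Answer: no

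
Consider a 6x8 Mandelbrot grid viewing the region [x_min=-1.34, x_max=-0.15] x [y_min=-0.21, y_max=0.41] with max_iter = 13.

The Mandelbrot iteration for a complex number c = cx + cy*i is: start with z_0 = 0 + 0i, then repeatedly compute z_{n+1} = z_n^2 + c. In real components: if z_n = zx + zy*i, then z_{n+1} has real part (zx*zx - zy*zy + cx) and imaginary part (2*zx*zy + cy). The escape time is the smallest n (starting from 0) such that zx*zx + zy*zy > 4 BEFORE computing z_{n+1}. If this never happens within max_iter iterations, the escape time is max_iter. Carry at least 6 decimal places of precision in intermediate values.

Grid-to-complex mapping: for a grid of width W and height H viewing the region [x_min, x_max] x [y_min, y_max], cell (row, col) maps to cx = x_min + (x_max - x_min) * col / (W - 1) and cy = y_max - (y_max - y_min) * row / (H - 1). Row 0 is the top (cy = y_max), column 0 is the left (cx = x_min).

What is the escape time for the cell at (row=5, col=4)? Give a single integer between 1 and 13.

Answer: 13

Derivation:
z_0 = 0 + 0i, c = -0.3880 + -0.0329i
Iter 1: z = -0.3880 + -0.0329i, |z|^2 = 0.1516
Iter 2: z = -0.2385 + -0.0074i, |z|^2 = 0.0570
Iter 3: z = -0.3312 + -0.0293i, |z|^2 = 0.1105
Iter 4: z = -0.2792 + -0.0134i, |z|^2 = 0.0781
Iter 5: z = -0.3102 + -0.0254i, |z|^2 = 0.0969
Iter 6: z = -0.2924 + -0.0171i, |z|^2 = 0.0858
Iter 7: z = -0.3028 + -0.0228i, |z|^2 = 0.0922
Iter 8: z = -0.2968 + -0.0190i, |z|^2 = 0.0885
Iter 9: z = -0.3002 + -0.0216i, |z|^2 = 0.0906
Iter 10: z = -0.2983 + -0.0199i, |z|^2 = 0.0894
Iter 11: z = -0.2994 + -0.0210i, |z|^2 = 0.0901
Iter 12: z = -0.2988 + -0.0203i, |z|^2 = 0.0897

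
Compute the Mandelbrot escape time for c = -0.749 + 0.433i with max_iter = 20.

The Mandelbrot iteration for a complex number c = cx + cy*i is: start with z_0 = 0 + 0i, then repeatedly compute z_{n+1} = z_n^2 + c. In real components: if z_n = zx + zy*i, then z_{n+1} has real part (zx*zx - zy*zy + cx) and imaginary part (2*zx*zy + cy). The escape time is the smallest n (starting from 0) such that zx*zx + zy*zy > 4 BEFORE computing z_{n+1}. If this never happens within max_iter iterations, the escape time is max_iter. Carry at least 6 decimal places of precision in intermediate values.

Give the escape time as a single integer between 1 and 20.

Answer: 8

Derivation:
z_0 = 0 + 0i, c = -0.7490 + 0.4330i
Iter 1: z = -0.7490 + 0.4330i, |z|^2 = 0.7485
Iter 2: z = -0.3755 + -0.2156i, |z|^2 = 0.1875
Iter 3: z = -0.6545 + 0.5949i, |z|^2 = 0.7823
Iter 4: z = -0.6746 + -0.3458i, |z|^2 = 0.5746
Iter 5: z = -0.4135 + 0.8995i, |z|^2 = 0.9801
Iter 6: z = -1.3871 + -0.3109i, |z|^2 = 2.0207
Iter 7: z = 1.0784 + 1.2956i, |z|^2 = 2.8415
Iter 8: z = -1.2646 + 3.2273i, |z|^2 = 12.0145
Escaped at iteration 8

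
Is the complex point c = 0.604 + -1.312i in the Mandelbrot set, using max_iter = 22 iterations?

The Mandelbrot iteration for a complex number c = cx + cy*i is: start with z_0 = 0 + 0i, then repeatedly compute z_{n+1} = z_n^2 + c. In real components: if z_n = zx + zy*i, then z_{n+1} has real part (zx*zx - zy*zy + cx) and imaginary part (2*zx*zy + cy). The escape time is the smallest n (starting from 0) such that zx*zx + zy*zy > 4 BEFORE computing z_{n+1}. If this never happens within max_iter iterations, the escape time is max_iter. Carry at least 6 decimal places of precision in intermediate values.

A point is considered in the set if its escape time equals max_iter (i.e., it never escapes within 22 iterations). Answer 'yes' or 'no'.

z_0 = 0 + 0i, c = 0.6040 + -1.3120i
Iter 1: z = 0.6040 + -1.3120i, |z|^2 = 2.0862
Iter 2: z = -0.7525 + -2.8969i, |z|^2 = 8.9583
Escaped at iteration 2

Answer: no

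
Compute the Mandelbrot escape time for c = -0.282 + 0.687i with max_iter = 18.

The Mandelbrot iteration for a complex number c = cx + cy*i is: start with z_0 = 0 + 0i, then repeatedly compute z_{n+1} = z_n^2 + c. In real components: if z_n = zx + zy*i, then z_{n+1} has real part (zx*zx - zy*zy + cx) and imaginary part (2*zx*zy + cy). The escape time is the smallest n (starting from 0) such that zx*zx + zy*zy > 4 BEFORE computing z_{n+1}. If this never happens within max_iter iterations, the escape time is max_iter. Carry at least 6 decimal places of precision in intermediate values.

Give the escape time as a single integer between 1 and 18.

Answer: 12

Derivation:
z_0 = 0 + 0i, c = -0.2820 + 0.6870i
Iter 1: z = -0.2820 + 0.6870i, |z|^2 = 0.5515
Iter 2: z = -0.6744 + 0.2995i, |z|^2 = 0.5446
Iter 3: z = 0.0832 + 0.2830i, |z|^2 = 0.0870
Iter 4: z = -0.3552 + 0.7341i, |z|^2 = 0.6650
Iter 5: z = -0.6947 + 0.1656i, |z|^2 = 0.5100
Iter 6: z = 0.1732 + 0.4569i, |z|^2 = 0.2388
Iter 7: z = -0.4608 + 0.8453i, |z|^2 = 0.9268
Iter 8: z = -0.7842 + -0.0920i, |z|^2 = 0.6234
Iter 9: z = 0.3245 + 0.8313i, |z|^2 = 0.7963
Iter 10: z = -0.8677 + 1.2265i, |z|^2 = 2.2571
Iter 11: z = -1.0333 + -1.4414i, |z|^2 = 3.1453
Iter 12: z = -1.2919 + 3.6657i, |z|^2 = 15.1064
Escaped at iteration 12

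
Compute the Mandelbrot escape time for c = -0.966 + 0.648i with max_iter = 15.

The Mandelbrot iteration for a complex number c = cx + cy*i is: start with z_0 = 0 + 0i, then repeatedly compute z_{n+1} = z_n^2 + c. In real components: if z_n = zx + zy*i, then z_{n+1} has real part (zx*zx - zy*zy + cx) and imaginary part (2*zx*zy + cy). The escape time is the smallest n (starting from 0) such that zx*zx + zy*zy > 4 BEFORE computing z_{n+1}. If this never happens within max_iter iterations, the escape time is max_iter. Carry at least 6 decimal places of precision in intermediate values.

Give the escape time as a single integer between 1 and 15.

Answer: 4

Derivation:
z_0 = 0 + 0i, c = -0.9660 + 0.6480i
Iter 1: z = -0.9660 + 0.6480i, |z|^2 = 1.3531
Iter 2: z = -0.4527 + -0.6039i, |z|^2 = 0.5697
Iter 3: z = -1.1258 + 1.1949i, |z|^2 = 2.6950
Iter 4: z = -1.1264 + -2.0422i, |z|^2 = 5.4395
Escaped at iteration 4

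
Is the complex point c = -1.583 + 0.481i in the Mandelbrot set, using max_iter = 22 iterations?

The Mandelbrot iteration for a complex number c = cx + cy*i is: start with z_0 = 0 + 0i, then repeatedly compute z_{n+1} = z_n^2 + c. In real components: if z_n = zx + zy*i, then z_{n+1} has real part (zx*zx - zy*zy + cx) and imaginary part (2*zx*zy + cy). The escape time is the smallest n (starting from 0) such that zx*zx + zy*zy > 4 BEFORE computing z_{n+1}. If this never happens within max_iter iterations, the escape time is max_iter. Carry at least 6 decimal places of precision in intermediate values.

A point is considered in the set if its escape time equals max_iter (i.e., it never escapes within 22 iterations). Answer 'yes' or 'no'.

z_0 = 0 + 0i, c = -1.5830 + 0.4810i
Iter 1: z = -1.5830 + 0.4810i, |z|^2 = 2.7372
Iter 2: z = 0.6915 + -1.0418i, |z|^2 = 1.5637
Iter 3: z = -2.1902 + -0.9599i, |z|^2 = 5.7186
Escaped at iteration 3

Answer: no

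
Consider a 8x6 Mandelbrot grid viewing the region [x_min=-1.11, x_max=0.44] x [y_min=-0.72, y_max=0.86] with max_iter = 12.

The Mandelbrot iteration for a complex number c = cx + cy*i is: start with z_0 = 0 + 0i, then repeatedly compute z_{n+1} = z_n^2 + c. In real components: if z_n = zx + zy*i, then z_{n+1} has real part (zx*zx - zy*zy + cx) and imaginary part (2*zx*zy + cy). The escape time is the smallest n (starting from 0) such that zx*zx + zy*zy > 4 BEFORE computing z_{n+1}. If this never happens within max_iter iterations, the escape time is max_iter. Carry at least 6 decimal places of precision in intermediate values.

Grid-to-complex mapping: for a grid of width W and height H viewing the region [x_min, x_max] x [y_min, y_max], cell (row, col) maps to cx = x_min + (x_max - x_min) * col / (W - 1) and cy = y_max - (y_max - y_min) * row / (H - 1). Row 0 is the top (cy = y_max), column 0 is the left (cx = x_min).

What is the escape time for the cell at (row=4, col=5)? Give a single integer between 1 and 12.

z_0 = 0 + 0i, c = -0.0029 + -0.4040i
Iter 1: z = -0.0029 + -0.4040i, |z|^2 = 0.1632
Iter 2: z = -0.1661 + -0.4017i, |z|^2 = 0.1889
Iter 3: z = -0.1366 + -0.2706i, |z|^2 = 0.0919
Iter 4: z = -0.0574 + -0.3301i, |z|^2 = 0.1122
Iter 5: z = -0.1085 + -0.3661i, |z|^2 = 0.1458
Iter 6: z = -0.1251 + -0.3246i, |z|^2 = 0.1210
Iter 7: z = -0.0925 + -0.3228i, |z|^2 = 0.1128
Iter 8: z = -0.0985 + -0.3443i, |z|^2 = 0.1282
Iter 9: z = -0.1117 + -0.3362i, |z|^2 = 0.1255
Iter 10: z = -0.1034 + -0.3289i, |z|^2 = 0.1189
Iter 11: z = -0.1003 + -0.3360i, |z|^2 = 0.1229

Answer: 12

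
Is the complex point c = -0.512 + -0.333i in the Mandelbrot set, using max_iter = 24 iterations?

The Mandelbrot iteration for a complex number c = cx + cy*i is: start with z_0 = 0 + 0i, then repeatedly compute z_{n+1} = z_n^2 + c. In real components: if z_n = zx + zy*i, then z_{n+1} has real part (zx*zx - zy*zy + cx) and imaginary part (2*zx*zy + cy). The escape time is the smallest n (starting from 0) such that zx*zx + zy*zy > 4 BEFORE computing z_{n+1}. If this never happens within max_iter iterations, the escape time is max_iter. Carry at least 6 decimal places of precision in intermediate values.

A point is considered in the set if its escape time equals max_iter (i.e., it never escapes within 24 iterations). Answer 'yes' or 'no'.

Answer: yes

Derivation:
z_0 = 0 + 0i, c = -0.5120 + -0.3330i
Iter 1: z = -0.5120 + -0.3330i, |z|^2 = 0.3730
Iter 2: z = -0.3607 + 0.0080i, |z|^2 = 0.1302
Iter 3: z = -0.3819 + -0.3388i, |z|^2 = 0.2606
Iter 4: z = -0.4809 + -0.0742i, |z|^2 = 0.2368
Iter 5: z = -0.2863 + -0.2616i, |z|^2 = 0.1504
Iter 6: z = -0.4985 + -0.1832i, |z|^2 = 0.2821
Iter 7: z = -0.2971 + -0.1503i, |z|^2 = 0.1108
Iter 8: z = -0.4463 + -0.2437i, |z|^2 = 0.2586
Iter 9: z = -0.3722 + -0.1155i, |z|^2 = 0.1518
Iter 10: z = -0.3868 + -0.2471i, |z|^2 = 0.2107
Iter 11: z = -0.4234 + -0.1419i, |z|^2 = 0.1994
Iter 12: z = -0.3529 + -0.2129i, |z|^2 = 0.1698
Iter 13: z = -0.4328 + -0.1828i, |z|^2 = 0.2207
Iter 14: z = -0.3581 + -0.1748i, |z|^2 = 0.1588
Iter 15: z = -0.4143 + -0.2078i, |z|^2 = 0.2149
Iter 16: z = -0.3835 + -0.1608i, |z|^2 = 0.1729
Iter 17: z = -0.3908 + -0.2097i, |z|^2 = 0.1967
Iter 18: z = -0.4033 + -0.1691i, |z|^2 = 0.1912
Iter 19: z = -0.3780 + -0.1966i, |z|^2 = 0.1815
Iter 20: z = -0.4078 + -0.1844i, |z|^2 = 0.2003
Iter 21: z = -0.3797 + -0.1826i, |z|^2 = 0.1775
Iter 22: z = -0.4012 + -0.1943i, |z|^2 = 0.1987
Iter 23: z = -0.3888 + -0.1771i, |z|^2 = 0.1825
Did not escape in 24 iterations → in set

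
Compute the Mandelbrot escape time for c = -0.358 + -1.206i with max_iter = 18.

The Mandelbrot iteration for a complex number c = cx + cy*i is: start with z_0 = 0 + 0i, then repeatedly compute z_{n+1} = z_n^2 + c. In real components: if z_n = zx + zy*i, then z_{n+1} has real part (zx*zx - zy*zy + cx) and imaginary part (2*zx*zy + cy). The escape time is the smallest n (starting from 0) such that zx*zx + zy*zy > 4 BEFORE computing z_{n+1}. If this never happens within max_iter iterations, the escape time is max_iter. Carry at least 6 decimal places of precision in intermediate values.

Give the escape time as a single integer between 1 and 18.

z_0 = 0 + 0i, c = -0.3580 + -1.2060i
Iter 1: z = -0.3580 + -1.2060i, |z|^2 = 1.5826
Iter 2: z = -1.6843 + -0.3425i, |z|^2 = 2.9541
Iter 3: z = 2.3615 + -0.0523i, |z|^2 = 5.5792
Escaped at iteration 3

Answer: 3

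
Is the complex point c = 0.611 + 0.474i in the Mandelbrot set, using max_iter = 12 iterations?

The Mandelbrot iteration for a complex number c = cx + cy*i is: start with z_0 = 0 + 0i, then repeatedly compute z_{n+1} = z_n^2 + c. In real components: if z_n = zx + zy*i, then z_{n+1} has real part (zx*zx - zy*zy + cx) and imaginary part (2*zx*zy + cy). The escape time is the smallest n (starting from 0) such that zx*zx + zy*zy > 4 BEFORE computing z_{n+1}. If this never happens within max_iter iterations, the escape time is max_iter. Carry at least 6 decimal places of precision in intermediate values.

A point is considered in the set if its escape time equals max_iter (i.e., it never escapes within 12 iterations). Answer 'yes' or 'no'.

Answer: no

Derivation:
z_0 = 0 + 0i, c = 0.6110 + 0.4740i
Iter 1: z = 0.6110 + 0.4740i, |z|^2 = 0.5980
Iter 2: z = 0.7596 + 1.0532i, |z|^2 = 1.6863
Iter 3: z = 0.0788 + 2.0742i, |z|^2 = 4.3083
Escaped at iteration 3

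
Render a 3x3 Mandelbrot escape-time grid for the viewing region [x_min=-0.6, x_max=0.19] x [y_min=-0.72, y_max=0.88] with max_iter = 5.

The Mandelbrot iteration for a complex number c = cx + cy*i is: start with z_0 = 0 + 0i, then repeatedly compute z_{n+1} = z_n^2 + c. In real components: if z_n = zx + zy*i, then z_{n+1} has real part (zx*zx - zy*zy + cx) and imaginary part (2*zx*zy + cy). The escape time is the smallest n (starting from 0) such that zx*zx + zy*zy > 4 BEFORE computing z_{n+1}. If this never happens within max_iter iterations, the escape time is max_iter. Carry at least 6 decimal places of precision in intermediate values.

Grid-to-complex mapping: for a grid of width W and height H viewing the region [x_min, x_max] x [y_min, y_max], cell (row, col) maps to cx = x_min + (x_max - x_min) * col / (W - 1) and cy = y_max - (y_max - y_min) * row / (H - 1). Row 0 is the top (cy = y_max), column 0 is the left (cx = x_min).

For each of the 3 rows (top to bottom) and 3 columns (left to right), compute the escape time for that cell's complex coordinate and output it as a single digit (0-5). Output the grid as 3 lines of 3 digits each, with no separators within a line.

Answer: 454
555
555

Derivation:
(row=0, col=0): c = -0.6000 + 0.8800i → escape time 4
(row=0, col=1): c = -0.2050 + 0.8800i → escape time 5
(row=0, col=2): c = 0.1900 + 0.8800i → escape time 4
(row=1, col=0): c = -0.6000 + 0.0800i → escape time 5
(row=1, col=1): c = -0.2050 + 0.0800i → escape time 5
(row=1, col=2): c = 0.1900 + 0.0800i → escape time 5
(row=2, col=0): c = -0.6000 + -0.7200i → escape time 5
(row=2, col=1): c = -0.2050 + -0.7200i → escape time 5
(row=2, col=2): c = 0.1900 + -0.7200i → escape time 5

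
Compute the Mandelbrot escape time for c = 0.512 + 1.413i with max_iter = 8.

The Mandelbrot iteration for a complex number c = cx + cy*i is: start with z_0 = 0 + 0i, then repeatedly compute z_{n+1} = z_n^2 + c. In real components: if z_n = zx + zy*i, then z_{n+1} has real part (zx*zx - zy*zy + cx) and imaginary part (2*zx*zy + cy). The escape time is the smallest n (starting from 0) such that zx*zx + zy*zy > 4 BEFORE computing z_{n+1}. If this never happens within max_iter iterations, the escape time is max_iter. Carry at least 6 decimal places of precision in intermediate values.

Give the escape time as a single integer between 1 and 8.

Answer: 2

Derivation:
z_0 = 0 + 0i, c = 0.5120 + 1.4130i
Iter 1: z = 0.5120 + 1.4130i, |z|^2 = 2.2587
Iter 2: z = -1.2224 + 2.8599i, |z|^2 = 9.6734
Escaped at iteration 2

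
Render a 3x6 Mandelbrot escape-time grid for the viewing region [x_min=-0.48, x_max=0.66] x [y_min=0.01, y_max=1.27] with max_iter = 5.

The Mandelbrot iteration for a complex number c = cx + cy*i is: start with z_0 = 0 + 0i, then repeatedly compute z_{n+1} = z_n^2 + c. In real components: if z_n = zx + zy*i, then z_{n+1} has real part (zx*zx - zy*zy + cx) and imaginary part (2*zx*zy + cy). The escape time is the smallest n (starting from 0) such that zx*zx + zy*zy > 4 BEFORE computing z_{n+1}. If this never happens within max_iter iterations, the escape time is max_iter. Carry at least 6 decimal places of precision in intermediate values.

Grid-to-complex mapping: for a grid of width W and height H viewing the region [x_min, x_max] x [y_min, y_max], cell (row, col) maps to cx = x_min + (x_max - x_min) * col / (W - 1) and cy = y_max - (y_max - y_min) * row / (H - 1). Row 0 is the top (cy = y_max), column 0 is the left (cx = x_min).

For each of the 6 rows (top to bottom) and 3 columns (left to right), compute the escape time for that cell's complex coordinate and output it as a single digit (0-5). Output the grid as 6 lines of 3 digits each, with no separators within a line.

(row=0, col=0): c = -0.4800 + 1.2700i → escape time 3
(row=0, col=1): c = 0.0900 + 1.2700i → escape time 2
(row=0, col=2): c = 0.6600 + 1.2700i → escape time 2
(row=1, col=0): c = -0.4800 + 1.0180i → escape time 4
(row=1, col=1): c = 0.0900 + 1.0180i → escape time 4
(row=1, col=2): c = 0.6600 + 1.0180i → escape time 2
(row=2, col=0): c = -0.4800 + 0.7660i → escape time 5
(row=2, col=1): c = 0.0900 + 0.7660i → escape time 5
(row=2, col=2): c = 0.6600 + 0.7660i → escape time 3
(row=3, col=0): c = -0.4800 + 0.5140i → escape time 5
(row=3, col=1): c = 0.0900 + 0.5140i → escape time 5
(row=3, col=2): c = 0.6600 + 0.5140i → escape time 3
(row=4, col=0): c = -0.4800 + 0.2620i → escape time 5
(row=4, col=1): c = 0.0900 + 0.2620i → escape time 5
(row=4, col=2): c = 0.6600 + 0.2620i → escape time 3
(row=5, col=0): c = -0.4800 + 0.0100i → escape time 5
(row=5, col=1): c = 0.0900 + 0.0100i → escape time 5
(row=5, col=2): c = 0.6600 + 0.0100i → escape time 4

Answer: 322
442
553
553
553
554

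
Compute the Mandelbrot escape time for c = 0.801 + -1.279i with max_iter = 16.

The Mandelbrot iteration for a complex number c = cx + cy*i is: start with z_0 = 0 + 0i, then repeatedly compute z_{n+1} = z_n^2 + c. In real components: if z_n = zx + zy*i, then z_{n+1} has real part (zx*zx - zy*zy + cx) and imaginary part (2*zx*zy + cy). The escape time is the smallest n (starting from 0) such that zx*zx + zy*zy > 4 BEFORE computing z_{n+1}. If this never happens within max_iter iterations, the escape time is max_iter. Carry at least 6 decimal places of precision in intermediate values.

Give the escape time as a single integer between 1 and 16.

Answer: 2

Derivation:
z_0 = 0 + 0i, c = 0.8010 + -1.2790i
Iter 1: z = 0.8010 + -1.2790i, |z|^2 = 2.2774
Iter 2: z = -0.1932 + -3.3280i, |z|^2 = 11.1126
Escaped at iteration 2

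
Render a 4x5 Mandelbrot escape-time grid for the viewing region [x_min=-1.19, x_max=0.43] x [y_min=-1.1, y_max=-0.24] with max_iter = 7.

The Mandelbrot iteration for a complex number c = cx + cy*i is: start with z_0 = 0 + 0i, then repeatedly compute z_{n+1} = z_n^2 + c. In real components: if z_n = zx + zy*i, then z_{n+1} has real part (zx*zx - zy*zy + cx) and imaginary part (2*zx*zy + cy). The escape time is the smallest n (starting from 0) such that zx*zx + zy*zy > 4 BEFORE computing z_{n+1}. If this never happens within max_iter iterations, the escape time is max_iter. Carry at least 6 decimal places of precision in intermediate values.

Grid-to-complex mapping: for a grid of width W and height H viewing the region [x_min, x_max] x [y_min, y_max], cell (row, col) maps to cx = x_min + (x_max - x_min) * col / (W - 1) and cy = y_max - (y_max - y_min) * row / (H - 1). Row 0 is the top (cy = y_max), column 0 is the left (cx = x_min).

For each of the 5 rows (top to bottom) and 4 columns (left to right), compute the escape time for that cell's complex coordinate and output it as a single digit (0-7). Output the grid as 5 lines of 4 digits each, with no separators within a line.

(row=0, col=0): c = -1.1900 + -0.2400i → escape time 7
(row=0, col=1): c = -0.6500 + -0.2400i → escape time 7
(row=0, col=2): c = -0.1100 + -0.2400i → escape time 7
(row=0, col=3): c = 0.4300 + -0.2400i → escape time 7
(row=1, col=0): c = -1.1900 + -0.4550i → escape time 6
(row=1, col=1): c = -0.6500 + -0.4550i → escape time 7
(row=1, col=2): c = -0.1100 + -0.4550i → escape time 7
(row=1, col=3): c = 0.4300 + -0.4550i → escape time 7
(row=2, col=0): c = -1.1900 + -0.6700i → escape time 3
(row=2, col=1): c = -0.6500 + -0.6700i → escape time 7
(row=2, col=2): c = -0.1100 + -0.6700i → escape time 7
(row=2, col=3): c = 0.4300 + -0.6700i → escape time 5
(row=3, col=0): c = -1.1900 + -0.8850i → escape time 3
(row=3, col=1): c = -0.6500 + -0.8850i → escape time 4
(row=3, col=2): c = -0.1100 + -0.8850i → escape time 7
(row=3, col=3): c = 0.4300 + -0.8850i → escape time 3
(row=4, col=0): c = -1.1900 + -1.1000i → escape time 3
(row=4, col=1): c = -0.6500 + -1.1000i → escape time 3
(row=4, col=2): c = -0.1100 + -1.1000i → escape time 5
(row=4, col=3): c = 0.4300 + -1.1000i → escape time 2

Answer: 7777
6777
3775
3473
3352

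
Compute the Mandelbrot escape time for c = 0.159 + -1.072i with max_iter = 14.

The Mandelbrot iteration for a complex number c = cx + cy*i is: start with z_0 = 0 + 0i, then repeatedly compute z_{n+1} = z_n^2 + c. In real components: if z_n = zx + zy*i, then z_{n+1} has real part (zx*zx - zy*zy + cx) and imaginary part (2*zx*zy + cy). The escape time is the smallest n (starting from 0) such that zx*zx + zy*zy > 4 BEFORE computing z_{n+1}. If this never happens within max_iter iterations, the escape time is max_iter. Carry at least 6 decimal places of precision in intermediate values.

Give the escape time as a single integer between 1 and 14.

z_0 = 0 + 0i, c = 0.1590 + -1.0720i
Iter 1: z = 0.1590 + -1.0720i, |z|^2 = 1.1745
Iter 2: z = -0.9649 + -1.4129i, |z|^2 = 2.9273
Iter 3: z = -0.9062 + 1.6546i, |z|^2 = 3.5590
Iter 4: z = -1.7575 + -4.0709i, |z|^2 = 19.6614
Escaped at iteration 4

Answer: 4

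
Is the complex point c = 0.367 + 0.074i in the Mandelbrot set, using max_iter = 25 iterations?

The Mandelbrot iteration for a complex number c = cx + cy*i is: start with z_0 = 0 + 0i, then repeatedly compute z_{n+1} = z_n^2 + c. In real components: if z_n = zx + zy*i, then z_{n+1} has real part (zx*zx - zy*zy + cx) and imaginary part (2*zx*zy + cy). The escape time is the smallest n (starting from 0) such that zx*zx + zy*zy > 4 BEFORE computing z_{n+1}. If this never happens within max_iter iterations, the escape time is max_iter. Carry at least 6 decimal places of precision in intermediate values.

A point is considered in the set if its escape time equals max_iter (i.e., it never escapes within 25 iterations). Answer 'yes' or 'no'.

Answer: no

Derivation:
z_0 = 0 + 0i, c = 0.3670 + 0.0740i
Iter 1: z = 0.3670 + 0.0740i, |z|^2 = 0.1402
Iter 2: z = 0.4962 + 0.1283i, |z|^2 = 0.2627
Iter 3: z = 0.5968 + 0.2013i, |z|^2 = 0.3967
Iter 4: z = 0.6826 + 0.3143i, |z|^2 = 0.5647
Iter 5: z = 0.7341 + 0.5031i, |z|^2 = 0.7920
Iter 6: z = 0.6529 + 0.8127i, |z|^2 = 1.0866
Iter 7: z = 0.1328 + 1.1351i, |z|^2 = 1.3061
Iter 8: z = -0.9038 + 0.3755i, |z|^2 = 0.9579
Iter 9: z = 1.0429 + -0.6047i, |z|^2 = 1.4534
Iter 10: z = 1.0890 + -1.1874i, |z|^2 = 2.5958
Iter 11: z = 0.1430 + -2.5121i, |z|^2 = 6.3310
Escaped at iteration 11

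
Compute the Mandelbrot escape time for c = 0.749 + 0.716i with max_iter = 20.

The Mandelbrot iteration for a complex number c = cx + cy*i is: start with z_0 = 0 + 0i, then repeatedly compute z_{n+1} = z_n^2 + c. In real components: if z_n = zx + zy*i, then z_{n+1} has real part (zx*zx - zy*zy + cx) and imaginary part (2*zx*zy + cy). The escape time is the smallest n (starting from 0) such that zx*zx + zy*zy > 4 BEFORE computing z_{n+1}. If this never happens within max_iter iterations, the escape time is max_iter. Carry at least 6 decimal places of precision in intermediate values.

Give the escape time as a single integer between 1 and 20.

z_0 = 0 + 0i, c = 0.7490 + 0.7160i
Iter 1: z = 0.7490 + 0.7160i, |z|^2 = 1.0737
Iter 2: z = 0.7973 + 1.7886i, |z|^2 = 3.8347
Iter 3: z = -1.8142 + 3.5682i, |z|^2 = 16.0235
Escaped at iteration 3

Answer: 3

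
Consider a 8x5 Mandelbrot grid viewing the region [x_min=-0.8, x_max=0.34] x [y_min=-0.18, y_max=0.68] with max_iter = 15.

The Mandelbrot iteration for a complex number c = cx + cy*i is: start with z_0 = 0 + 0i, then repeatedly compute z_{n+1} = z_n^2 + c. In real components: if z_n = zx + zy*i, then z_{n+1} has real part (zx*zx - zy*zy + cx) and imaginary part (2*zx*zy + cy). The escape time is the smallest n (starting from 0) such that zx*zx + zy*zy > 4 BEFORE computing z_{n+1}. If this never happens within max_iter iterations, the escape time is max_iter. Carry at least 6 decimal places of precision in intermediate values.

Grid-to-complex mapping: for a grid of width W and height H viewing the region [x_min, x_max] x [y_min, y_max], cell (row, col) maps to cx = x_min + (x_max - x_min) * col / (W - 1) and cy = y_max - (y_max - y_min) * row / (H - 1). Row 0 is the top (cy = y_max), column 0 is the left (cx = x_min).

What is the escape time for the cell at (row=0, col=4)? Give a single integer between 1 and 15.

Answer: 15

Derivation:
z_0 = 0 + 0i, c = -0.1486 + 0.6800i
Iter 1: z = -0.1486 + 0.6800i, |z|^2 = 0.4845
Iter 2: z = -0.5889 + 0.4779i, |z|^2 = 0.5752
Iter 3: z = -0.0302 + 0.1171i, |z|^2 = 0.0146
Iter 4: z = -0.1614 + 0.6729i, |z|^2 = 0.4789
Iter 5: z = -0.5754 + 0.4628i, |z|^2 = 0.5452
Iter 6: z = -0.0317 + 0.1474i, |z|^2 = 0.0227
Iter 7: z = -0.1693 + 0.6706i, |z|^2 = 0.4784
Iter 8: z = -0.5697 + 0.4529i, |z|^2 = 0.5297
Iter 9: z = -0.0292 + 0.1640i, |z|^2 = 0.0277
Iter 10: z = -0.1746 + 0.6704i, |z|^2 = 0.4800
Iter 11: z = -0.5676 + 0.4459i, |z|^2 = 0.5209
Iter 12: z = -0.0253 + 0.1739i, |z|^2 = 0.0309
Iter 13: z = -0.1782 + 0.6712i, |z|^2 = 0.4823
Iter 14: z = -0.5674 + 0.4408i, |z|^2 = 0.5162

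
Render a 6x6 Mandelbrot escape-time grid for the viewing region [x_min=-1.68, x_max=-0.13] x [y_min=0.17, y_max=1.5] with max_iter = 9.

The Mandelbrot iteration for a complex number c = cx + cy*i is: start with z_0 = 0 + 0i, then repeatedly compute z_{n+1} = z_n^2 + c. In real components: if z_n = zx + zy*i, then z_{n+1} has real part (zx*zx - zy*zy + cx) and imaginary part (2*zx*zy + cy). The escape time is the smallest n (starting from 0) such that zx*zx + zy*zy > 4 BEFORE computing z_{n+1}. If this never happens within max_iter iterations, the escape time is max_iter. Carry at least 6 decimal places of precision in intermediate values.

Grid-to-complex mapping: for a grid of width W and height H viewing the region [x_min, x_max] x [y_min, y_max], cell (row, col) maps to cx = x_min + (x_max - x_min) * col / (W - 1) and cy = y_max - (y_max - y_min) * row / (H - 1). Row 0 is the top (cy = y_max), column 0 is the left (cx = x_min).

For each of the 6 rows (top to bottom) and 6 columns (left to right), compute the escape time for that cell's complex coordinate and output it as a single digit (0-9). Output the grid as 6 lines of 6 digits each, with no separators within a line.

(row=0, col=0): c = -1.6800 + 1.5000i → escape time 1
(row=0, col=1): c = -1.3700 + 1.5000i → escape time 1
(row=0, col=2): c = -1.0600 + 1.5000i → escape time 2
(row=0, col=3): c = -0.7500 + 1.5000i → escape time 2
(row=0, col=4): c = -0.4400 + 1.5000i → escape time 2
(row=0, col=5): c = -0.1300 + 1.5000i → escape time 2
(row=1, col=0): c = -1.6800 + 1.2340i → escape time 1
(row=1, col=1): c = -1.3700 + 1.2340i → escape time 2
(row=1, col=2): c = -1.0600 + 1.2340i → escape time 2
(row=1, col=3): c = -0.7500 + 1.2340i → escape time 3
(row=1, col=4): c = -0.4400 + 1.2340i → escape time 3
(row=1, col=5): c = -0.1300 + 1.2340i → escape time 3
(row=2, col=0): c = -1.6800 + 0.9680i → escape time 2
(row=2, col=1): c = -1.3700 + 0.9680i → escape time 3
(row=2, col=2): c = -1.0600 + 0.9680i → escape time 3
(row=2, col=3): c = -0.7500 + 0.9680i → escape time 3
(row=2, col=4): c = -0.4400 + 0.9680i → escape time 4
(row=2, col=5): c = -0.1300 + 0.9680i → escape time 9
(row=3, col=0): c = -1.6800 + 0.7020i → escape time 3
(row=3, col=1): c = -1.3700 + 0.7020i → escape time 3
(row=3, col=2): c = -1.0600 + 0.7020i → escape time 3
(row=3, col=3): c = -0.7500 + 0.7020i → escape time 5
(row=3, col=4): c = -0.4400 + 0.7020i → escape time 8
(row=3, col=5): c = -0.1300 + 0.7020i → escape time 9
(row=4, col=0): c = -1.6800 + 0.4360i → escape time 3
(row=4, col=1): c = -1.3700 + 0.4360i → escape time 4
(row=4, col=2): c = -1.0600 + 0.4360i → escape time 6
(row=4, col=3): c = -0.7500 + 0.4360i → escape time 8
(row=4, col=4): c = -0.4400 + 0.4360i → escape time 9
(row=4, col=5): c = -0.1300 + 0.4360i → escape time 9
(row=5, col=0): c = -1.6800 + 0.1700i → escape time 4
(row=5, col=1): c = -1.3700 + 0.1700i → escape time 8
(row=5, col=2): c = -1.0600 + 0.1700i → escape time 9
(row=5, col=3): c = -0.7500 + 0.1700i → escape time 9
(row=5, col=4): c = -0.4400 + 0.1700i → escape time 9
(row=5, col=5): c = -0.1300 + 0.1700i → escape time 9

Answer: 112222
122333
233349
333589
346899
489999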